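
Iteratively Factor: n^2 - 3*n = (n)*(n - 3)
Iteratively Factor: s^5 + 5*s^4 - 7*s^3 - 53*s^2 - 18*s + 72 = (s + 2)*(s^4 + 3*s^3 - 13*s^2 - 27*s + 36) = (s - 3)*(s + 2)*(s^3 + 6*s^2 + 5*s - 12) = (s - 3)*(s - 1)*(s + 2)*(s^2 + 7*s + 12) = (s - 3)*(s - 1)*(s + 2)*(s + 4)*(s + 3)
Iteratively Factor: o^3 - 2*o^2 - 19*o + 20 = (o - 1)*(o^2 - o - 20) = (o - 1)*(o + 4)*(o - 5)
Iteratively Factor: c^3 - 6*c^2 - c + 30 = (c - 3)*(c^2 - 3*c - 10) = (c - 5)*(c - 3)*(c + 2)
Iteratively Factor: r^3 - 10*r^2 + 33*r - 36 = (r - 4)*(r^2 - 6*r + 9) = (r - 4)*(r - 3)*(r - 3)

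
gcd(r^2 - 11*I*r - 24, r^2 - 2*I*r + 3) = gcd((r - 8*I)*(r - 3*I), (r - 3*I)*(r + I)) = r - 3*I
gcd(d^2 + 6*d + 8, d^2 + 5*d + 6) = d + 2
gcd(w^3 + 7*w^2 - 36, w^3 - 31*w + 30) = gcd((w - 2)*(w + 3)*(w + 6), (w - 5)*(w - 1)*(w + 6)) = w + 6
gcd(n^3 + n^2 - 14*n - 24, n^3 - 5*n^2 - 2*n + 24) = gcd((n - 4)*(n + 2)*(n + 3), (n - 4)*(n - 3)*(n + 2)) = n^2 - 2*n - 8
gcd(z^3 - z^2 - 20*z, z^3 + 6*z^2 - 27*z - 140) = z^2 - z - 20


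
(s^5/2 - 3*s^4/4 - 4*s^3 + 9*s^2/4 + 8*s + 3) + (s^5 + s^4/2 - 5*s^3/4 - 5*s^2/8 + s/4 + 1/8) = 3*s^5/2 - s^4/4 - 21*s^3/4 + 13*s^2/8 + 33*s/4 + 25/8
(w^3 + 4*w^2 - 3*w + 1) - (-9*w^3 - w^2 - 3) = 10*w^3 + 5*w^2 - 3*w + 4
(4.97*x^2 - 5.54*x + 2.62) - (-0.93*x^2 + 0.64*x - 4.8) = 5.9*x^2 - 6.18*x + 7.42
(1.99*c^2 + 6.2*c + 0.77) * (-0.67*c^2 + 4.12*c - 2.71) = -1.3333*c^4 + 4.0448*c^3 + 19.6352*c^2 - 13.6296*c - 2.0867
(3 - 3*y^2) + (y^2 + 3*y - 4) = -2*y^2 + 3*y - 1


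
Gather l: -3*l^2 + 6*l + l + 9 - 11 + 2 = -3*l^2 + 7*l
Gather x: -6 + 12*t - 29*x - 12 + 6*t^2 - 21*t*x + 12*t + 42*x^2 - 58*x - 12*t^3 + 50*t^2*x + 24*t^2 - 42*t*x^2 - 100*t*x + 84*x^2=-12*t^3 + 30*t^2 + 24*t + x^2*(126 - 42*t) + x*(50*t^2 - 121*t - 87) - 18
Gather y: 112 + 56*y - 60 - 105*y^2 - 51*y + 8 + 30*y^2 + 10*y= -75*y^2 + 15*y + 60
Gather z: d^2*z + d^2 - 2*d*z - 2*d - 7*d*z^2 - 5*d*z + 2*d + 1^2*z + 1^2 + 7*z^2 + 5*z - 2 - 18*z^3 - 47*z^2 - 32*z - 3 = d^2 - 18*z^3 + z^2*(-7*d - 40) + z*(d^2 - 7*d - 26) - 4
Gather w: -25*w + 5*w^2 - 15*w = 5*w^2 - 40*w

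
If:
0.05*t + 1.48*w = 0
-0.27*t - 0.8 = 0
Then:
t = -2.96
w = 0.10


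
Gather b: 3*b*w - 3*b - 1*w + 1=b*(3*w - 3) - w + 1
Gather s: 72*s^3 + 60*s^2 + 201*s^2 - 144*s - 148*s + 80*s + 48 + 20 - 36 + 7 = 72*s^3 + 261*s^2 - 212*s + 39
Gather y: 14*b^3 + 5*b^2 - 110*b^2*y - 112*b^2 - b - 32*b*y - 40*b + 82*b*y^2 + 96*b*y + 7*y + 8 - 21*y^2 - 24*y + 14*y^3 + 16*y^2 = 14*b^3 - 107*b^2 - 41*b + 14*y^3 + y^2*(82*b - 5) + y*(-110*b^2 + 64*b - 17) + 8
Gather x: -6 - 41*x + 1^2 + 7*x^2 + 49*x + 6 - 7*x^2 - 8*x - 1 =0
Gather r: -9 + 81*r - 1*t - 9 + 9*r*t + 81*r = r*(9*t + 162) - t - 18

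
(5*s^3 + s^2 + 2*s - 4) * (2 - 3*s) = -15*s^4 + 7*s^3 - 4*s^2 + 16*s - 8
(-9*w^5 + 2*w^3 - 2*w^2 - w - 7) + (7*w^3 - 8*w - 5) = -9*w^5 + 9*w^3 - 2*w^2 - 9*w - 12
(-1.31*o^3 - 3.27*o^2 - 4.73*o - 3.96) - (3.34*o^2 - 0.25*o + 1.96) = -1.31*o^3 - 6.61*o^2 - 4.48*o - 5.92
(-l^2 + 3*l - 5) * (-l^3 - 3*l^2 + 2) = l^5 - 4*l^3 + 13*l^2 + 6*l - 10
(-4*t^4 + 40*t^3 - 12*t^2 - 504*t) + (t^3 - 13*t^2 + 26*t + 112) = -4*t^4 + 41*t^3 - 25*t^2 - 478*t + 112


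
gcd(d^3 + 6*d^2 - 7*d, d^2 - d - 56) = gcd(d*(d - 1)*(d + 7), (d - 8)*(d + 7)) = d + 7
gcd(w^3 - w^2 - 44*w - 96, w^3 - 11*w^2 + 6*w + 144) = w^2 - 5*w - 24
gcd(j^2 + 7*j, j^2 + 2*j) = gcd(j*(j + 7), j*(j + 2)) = j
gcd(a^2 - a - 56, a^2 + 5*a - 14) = a + 7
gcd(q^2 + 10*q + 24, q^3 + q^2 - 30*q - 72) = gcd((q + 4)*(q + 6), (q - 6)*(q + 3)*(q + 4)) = q + 4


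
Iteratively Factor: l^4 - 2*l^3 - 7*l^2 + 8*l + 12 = (l - 3)*(l^3 + l^2 - 4*l - 4) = (l - 3)*(l + 1)*(l^2 - 4) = (l - 3)*(l + 1)*(l + 2)*(l - 2)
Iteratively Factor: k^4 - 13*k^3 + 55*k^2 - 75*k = (k - 3)*(k^3 - 10*k^2 + 25*k) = k*(k - 3)*(k^2 - 10*k + 25) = k*(k - 5)*(k - 3)*(k - 5)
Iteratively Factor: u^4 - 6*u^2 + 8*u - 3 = (u - 1)*(u^3 + u^2 - 5*u + 3) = (u - 1)^2*(u^2 + 2*u - 3) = (u - 1)^2*(u + 3)*(u - 1)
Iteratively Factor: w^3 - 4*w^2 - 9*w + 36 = (w + 3)*(w^2 - 7*w + 12) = (w - 3)*(w + 3)*(w - 4)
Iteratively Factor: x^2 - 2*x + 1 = (x - 1)*(x - 1)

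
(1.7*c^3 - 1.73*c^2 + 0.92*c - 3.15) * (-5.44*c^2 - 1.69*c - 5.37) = -9.248*c^5 + 6.5382*c^4 - 11.2101*c^3 + 24.8713*c^2 + 0.3831*c + 16.9155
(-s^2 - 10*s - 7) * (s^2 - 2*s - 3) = -s^4 - 8*s^3 + 16*s^2 + 44*s + 21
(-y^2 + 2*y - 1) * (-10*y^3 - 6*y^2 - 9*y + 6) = 10*y^5 - 14*y^4 + 7*y^3 - 18*y^2 + 21*y - 6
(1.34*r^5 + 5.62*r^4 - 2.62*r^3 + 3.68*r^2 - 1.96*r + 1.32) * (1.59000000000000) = 2.1306*r^5 + 8.9358*r^4 - 4.1658*r^3 + 5.8512*r^2 - 3.1164*r + 2.0988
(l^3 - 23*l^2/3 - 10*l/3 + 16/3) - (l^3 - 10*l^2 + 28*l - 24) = 7*l^2/3 - 94*l/3 + 88/3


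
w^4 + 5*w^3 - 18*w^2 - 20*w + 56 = (w - 2)^2*(w + 2)*(w + 7)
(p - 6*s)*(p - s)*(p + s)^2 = p^4 - 5*p^3*s - 7*p^2*s^2 + 5*p*s^3 + 6*s^4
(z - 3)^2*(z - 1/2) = z^3 - 13*z^2/2 + 12*z - 9/2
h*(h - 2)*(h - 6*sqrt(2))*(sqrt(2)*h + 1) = sqrt(2)*h^4 - 11*h^3 - 2*sqrt(2)*h^3 - 6*sqrt(2)*h^2 + 22*h^2 + 12*sqrt(2)*h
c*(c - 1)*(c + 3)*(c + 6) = c^4 + 8*c^3 + 9*c^2 - 18*c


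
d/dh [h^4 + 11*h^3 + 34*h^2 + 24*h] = 4*h^3 + 33*h^2 + 68*h + 24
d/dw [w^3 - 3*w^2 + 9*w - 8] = 3*w^2 - 6*w + 9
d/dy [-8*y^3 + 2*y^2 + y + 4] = -24*y^2 + 4*y + 1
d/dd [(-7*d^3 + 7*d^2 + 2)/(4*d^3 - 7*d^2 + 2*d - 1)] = (21*d^4 - 28*d^3 + 11*d^2 + 14*d - 4)/(16*d^6 - 56*d^5 + 65*d^4 - 36*d^3 + 18*d^2 - 4*d + 1)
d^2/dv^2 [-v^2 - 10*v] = -2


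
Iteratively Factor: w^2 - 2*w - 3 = (w - 3)*(w + 1)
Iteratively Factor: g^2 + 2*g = (g)*(g + 2)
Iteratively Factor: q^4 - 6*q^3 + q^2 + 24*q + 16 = (q + 1)*(q^3 - 7*q^2 + 8*q + 16) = (q - 4)*(q + 1)*(q^2 - 3*q - 4) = (q - 4)^2*(q + 1)*(q + 1)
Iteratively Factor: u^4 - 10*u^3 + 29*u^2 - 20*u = (u)*(u^3 - 10*u^2 + 29*u - 20) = u*(u - 4)*(u^2 - 6*u + 5) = u*(u - 5)*(u - 4)*(u - 1)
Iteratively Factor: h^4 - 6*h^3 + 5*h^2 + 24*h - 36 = (h - 3)*(h^3 - 3*h^2 - 4*h + 12) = (h - 3)*(h - 2)*(h^2 - h - 6) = (h - 3)^2*(h - 2)*(h + 2)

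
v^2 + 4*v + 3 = (v + 1)*(v + 3)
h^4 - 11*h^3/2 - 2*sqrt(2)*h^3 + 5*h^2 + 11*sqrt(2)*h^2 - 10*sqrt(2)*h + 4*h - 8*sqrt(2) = (h - 4)*(h - 2)*(h + 1/2)*(h - 2*sqrt(2))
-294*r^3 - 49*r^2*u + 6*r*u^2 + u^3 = (-7*r + u)*(6*r + u)*(7*r + u)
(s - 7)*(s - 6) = s^2 - 13*s + 42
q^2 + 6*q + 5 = (q + 1)*(q + 5)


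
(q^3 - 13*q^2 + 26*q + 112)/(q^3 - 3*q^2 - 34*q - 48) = (q - 7)/(q + 3)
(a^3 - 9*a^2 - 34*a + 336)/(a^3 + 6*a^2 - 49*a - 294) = (a - 8)/(a + 7)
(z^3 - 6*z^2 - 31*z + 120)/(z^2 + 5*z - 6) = (z^3 - 6*z^2 - 31*z + 120)/(z^2 + 5*z - 6)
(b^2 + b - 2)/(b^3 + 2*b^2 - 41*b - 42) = (b^2 + b - 2)/(b^3 + 2*b^2 - 41*b - 42)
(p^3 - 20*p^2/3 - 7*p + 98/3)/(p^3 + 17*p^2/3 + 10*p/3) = (3*p^3 - 20*p^2 - 21*p + 98)/(p*(3*p^2 + 17*p + 10))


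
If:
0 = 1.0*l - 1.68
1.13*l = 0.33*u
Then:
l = 1.68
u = 5.75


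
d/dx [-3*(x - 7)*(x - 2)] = 27 - 6*x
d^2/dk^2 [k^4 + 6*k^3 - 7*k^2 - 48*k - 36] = 12*k^2 + 36*k - 14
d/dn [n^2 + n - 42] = 2*n + 1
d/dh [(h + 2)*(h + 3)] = 2*h + 5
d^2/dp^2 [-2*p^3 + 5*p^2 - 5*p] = 10 - 12*p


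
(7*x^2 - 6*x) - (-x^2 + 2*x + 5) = 8*x^2 - 8*x - 5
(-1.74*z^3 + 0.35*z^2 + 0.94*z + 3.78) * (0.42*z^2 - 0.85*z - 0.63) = -0.7308*z^5 + 1.626*z^4 + 1.1935*z^3 + 0.5681*z^2 - 3.8052*z - 2.3814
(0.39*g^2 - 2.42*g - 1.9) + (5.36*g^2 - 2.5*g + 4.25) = 5.75*g^2 - 4.92*g + 2.35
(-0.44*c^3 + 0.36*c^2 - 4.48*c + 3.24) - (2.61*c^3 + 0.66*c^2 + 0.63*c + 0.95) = -3.05*c^3 - 0.3*c^2 - 5.11*c + 2.29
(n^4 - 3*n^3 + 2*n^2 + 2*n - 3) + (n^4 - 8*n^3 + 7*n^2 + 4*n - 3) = 2*n^4 - 11*n^3 + 9*n^2 + 6*n - 6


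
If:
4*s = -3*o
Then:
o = -4*s/3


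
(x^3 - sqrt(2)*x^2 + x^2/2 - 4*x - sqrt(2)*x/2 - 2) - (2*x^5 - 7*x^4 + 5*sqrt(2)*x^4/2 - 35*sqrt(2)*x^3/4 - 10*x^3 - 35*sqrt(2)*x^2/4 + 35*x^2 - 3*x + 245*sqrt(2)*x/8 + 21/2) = -2*x^5 - 5*sqrt(2)*x^4/2 + 7*x^4 + 11*x^3 + 35*sqrt(2)*x^3/4 - 69*x^2/2 + 31*sqrt(2)*x^2/4 - 249*sqrt(2)*x/8 - x - 25/2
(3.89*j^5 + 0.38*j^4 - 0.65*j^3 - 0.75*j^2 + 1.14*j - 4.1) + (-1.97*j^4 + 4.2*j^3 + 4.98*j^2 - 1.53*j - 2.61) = 3.89*j^5 - 1.59*j^4 + 3.55*j^3 + 4.23*j^2 - 0.39*j - 6.71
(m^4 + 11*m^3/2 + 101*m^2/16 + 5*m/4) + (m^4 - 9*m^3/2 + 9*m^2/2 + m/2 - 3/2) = 2*m^4 + m^3 + 173*m^2/16 + 7*m/4 - 3/2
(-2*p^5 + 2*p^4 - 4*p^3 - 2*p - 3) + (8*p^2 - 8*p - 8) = -2*p^5 + 2*p^4 - 4*p^3 + 8*p^2 - 10*p - 11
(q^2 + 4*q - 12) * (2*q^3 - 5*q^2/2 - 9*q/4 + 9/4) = 2*q^5 + 11*q^4/2 - 145*q^3/4 + 93*q^2/4 + 36*q - 27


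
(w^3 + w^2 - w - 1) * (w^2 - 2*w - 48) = w^5 - w^4 - 51*w^3 - 47*w^2 + 50*w + 48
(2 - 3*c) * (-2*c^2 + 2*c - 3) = 6*c^3 - 10*c^2 + 13*c - 6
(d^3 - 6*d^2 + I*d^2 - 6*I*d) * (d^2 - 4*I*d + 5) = d^5 - 6*d^4 - 3*I*d^4 + 9*d^3 + 18*I*d^3 - 54*d^2 + 5*I*d^2 - 30*I*d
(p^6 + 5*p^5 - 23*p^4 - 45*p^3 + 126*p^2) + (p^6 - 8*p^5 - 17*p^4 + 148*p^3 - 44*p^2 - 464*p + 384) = 2*p^6 - 3*p^5 - 40*p^4 + 103*p^3 + 82*p^2 - 464*p + 384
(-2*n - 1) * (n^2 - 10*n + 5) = -2*n^3 + 19*n^2 - 5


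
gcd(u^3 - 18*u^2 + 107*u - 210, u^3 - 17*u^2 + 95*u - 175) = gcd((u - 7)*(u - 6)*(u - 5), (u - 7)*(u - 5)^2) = u^2 - 12*u + 35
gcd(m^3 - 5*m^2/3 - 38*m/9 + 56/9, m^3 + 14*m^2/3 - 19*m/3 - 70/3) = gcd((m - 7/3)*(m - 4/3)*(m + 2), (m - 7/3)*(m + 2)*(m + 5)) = m^2 - m/3 - 14/3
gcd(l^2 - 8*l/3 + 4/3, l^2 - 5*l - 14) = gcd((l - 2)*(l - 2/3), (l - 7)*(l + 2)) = 1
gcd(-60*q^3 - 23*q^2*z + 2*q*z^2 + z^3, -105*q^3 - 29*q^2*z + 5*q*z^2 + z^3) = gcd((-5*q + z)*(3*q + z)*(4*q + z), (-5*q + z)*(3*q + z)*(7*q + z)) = -15*q^2 - 2*q*z + z^2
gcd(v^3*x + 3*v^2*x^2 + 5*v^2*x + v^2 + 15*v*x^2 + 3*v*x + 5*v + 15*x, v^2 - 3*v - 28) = 1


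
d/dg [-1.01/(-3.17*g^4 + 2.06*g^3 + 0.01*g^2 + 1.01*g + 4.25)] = (-12.8068*g^3 + 6.2418*g^2 + 0.0202*g + 1.0201)/(-3.17*g^4 + 2.06*g^3 + 0.01*g^2 + 1.01*g + 4.25)^2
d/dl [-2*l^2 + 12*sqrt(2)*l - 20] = -4*l + 12*sqrt(2)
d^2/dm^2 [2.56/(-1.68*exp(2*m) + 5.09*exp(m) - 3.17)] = (-2.56*(3.36*exp(m) - 5.09)*(6.72*exp(m) - 10.18)*exp(m) + (17.2032*exp(m) - 13.0304)*(1.68*exp(2*m) - 5.09*exp(m) + 3.17))*exp(m)/(1.68*exp(2*m) - 5.09*exp(m) + 3.17)^3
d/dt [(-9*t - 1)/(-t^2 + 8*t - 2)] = (-9*t^2 - 2*t + 26)/(t^4 - 16*t^3 + 68*t^2 - 32*t + 4)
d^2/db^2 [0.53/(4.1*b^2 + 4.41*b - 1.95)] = (-17.8186*b^2 - 19.16586*b + 0.53*(8.2*b + 4.41)*(16.4*b + 8.82) + 8.4747)/(4.1*b^2 + 4.41*b - 1.95)^3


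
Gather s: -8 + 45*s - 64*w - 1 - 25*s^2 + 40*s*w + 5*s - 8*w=-25*s^2 + s*(40*w + 50) - 72*w - 9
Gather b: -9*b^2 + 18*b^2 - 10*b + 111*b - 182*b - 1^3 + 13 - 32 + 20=9*b^2 - 81*b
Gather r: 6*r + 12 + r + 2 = 7*r + 14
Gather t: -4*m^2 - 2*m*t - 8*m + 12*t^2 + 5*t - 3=-4*m^2 - 8*m + 12*t^2 + t*(5 - 2*m) - 3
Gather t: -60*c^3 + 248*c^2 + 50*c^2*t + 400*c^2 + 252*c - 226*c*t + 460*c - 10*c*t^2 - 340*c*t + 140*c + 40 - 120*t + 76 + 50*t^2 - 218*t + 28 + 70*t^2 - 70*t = -60*c^3 + 648*c^2 + 852*c + t^2*(120 - 10*c) + t*(50*c^2 - 566*c - 408) + 144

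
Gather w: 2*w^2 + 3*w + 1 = 2*w^2 + 3*w + 1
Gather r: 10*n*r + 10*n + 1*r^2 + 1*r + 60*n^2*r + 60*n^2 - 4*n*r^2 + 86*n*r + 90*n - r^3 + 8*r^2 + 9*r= 60*n^2 + 100*n - r^3 + r^2*(9 - 4*n) + r*(60*n^2 + 96*n + 10)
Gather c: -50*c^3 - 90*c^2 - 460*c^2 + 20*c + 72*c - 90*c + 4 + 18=-50*c^3 - 550*c^2 + 2*c + 22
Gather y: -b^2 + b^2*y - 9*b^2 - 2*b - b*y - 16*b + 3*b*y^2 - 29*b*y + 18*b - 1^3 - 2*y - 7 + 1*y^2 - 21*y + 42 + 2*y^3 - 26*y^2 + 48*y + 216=-10*b^2 + 2*y^3 + y^2*(3*b - 25) + y*(b^2 - 30*b + 25) + 250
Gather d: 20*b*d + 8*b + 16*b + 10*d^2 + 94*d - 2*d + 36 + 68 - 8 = 24*b + 10*d^2 + d*(20*b + 92) + 96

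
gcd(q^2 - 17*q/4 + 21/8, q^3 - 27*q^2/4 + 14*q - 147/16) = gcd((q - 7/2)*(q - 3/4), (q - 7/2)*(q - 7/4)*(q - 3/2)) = q - 7/2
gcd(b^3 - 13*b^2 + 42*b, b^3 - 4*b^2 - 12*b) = b^2 - 6*b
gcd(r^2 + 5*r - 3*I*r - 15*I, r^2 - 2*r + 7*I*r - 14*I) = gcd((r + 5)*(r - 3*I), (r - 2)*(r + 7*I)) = 1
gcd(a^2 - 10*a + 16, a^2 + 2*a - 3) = 1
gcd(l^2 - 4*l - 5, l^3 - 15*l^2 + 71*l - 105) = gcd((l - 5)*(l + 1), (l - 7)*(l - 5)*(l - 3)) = l - 5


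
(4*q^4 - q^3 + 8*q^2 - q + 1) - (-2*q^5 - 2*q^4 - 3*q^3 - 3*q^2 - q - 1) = 2*q^5 + 6*q^4 + 2*q^3 + 11*q^2 + 2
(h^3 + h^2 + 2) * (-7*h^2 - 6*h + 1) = -7*h^5 - 13*h^4 - 5*h^3 - 13*h^2 - 12*h + 2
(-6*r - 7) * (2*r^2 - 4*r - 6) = -12*r^3 + 10*r^2 + 64*r + 42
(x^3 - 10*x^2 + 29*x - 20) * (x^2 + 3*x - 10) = x^5 - 7*x^4 - 11*x^3 + 167*x^2 - 350*x + 200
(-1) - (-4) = 3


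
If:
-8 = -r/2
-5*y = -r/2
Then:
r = 16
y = 8/5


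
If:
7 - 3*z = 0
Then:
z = 7/3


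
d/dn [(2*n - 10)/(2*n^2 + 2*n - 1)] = 2*(-2*n^2 + 20*n + 9)/(4*n^4 + 8*n^3 - 4*n + 1)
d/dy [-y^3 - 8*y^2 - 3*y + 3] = -3*y^2 - 16*y - 3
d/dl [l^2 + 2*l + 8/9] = 2*l + 2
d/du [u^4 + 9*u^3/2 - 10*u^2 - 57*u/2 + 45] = 4*u^3 + 27*u^2/2 - 20*u - 57/2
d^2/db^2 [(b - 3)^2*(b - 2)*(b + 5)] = 12*b^2 - 18*b - 38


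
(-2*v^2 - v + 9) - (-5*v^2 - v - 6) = 3*v^2 + 15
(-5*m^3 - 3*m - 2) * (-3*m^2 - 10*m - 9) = 15*m^5 + 50*m^4 + 54*m^3 + 36*m^2 + 47*m + 18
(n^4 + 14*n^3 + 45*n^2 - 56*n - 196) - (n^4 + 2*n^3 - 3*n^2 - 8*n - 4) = 12*n^3 + 48*n^2 - 48*n - 192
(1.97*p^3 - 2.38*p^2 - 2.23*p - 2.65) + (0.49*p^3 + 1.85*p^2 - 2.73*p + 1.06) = 2.46*p^3 - 0.53*p^2 - 4.96*p - 1.59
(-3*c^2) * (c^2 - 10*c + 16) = -3*c^4 + 30*c^3 - 48*c^2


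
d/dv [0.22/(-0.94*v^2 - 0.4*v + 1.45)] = (0.4136*v + 0.088)/(0.94*v^2 + 0.4*v - 1.45)^2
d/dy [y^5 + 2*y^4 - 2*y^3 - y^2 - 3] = y*(5*y^3 + 8*y^2 - 6*y - 2)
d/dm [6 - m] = -1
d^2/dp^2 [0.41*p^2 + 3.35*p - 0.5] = 0.820000000000000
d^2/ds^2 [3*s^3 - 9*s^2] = 18*s - 18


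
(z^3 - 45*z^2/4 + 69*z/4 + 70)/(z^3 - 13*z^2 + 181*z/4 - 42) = (4*z^2 - 13*z - 35)/(4*z^2 - 20*z + 21)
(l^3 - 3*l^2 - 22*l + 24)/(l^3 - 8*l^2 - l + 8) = (l^2 - 2*l - 24)/(l^2 - 7*l - 8)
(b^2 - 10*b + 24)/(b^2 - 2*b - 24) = (b - 4)/(b + 4)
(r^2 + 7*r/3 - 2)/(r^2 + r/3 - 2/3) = (r + 3)/(r + 1)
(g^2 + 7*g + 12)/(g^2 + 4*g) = (g + 3)/g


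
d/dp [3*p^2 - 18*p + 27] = 6*p - 18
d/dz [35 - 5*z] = -5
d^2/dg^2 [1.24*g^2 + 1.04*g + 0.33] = 2.48000000000000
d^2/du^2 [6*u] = 0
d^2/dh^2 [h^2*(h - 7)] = 6*h - 14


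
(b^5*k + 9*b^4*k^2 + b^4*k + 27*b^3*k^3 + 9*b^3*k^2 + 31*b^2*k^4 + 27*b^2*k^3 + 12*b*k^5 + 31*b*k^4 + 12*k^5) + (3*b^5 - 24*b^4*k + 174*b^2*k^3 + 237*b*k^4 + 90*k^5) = b^5*k + 3*b^5 + 9*b^4*k^2 - 23*b^4*k + 27*b^3*k^3 + 9*b^3*k^2 + 31*b^2*k^4 + 201*b^2*k^3 + 12*b*k^5 + 268*b*k^4 + 102*k^5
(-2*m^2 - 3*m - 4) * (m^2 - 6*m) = -2*m^4 + 9*m^3 + 14*m^2 + 24*m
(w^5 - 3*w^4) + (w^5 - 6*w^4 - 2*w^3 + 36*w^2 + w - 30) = 2*w^5 - 9*w^4 - 2*w^3 + 36*w^2 + w - 30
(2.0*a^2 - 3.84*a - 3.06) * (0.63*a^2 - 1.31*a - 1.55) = 1.26*a^4 - 5.0392*a^3 + 0.00260000000000016*a^2 + 9.9606*a + 4.743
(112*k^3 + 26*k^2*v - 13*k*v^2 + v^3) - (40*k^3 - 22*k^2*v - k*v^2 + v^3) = 72*k^3 + 48*k^2*v - 12*k*v^2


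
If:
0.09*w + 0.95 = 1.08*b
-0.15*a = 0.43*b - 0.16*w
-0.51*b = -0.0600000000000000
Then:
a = -10.09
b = 0.12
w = -9.14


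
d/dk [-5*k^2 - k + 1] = -10*k - 1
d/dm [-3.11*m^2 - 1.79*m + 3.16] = -6.22*m - 1.79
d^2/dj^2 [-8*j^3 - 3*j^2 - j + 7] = -48*j - 6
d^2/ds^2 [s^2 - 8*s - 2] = 2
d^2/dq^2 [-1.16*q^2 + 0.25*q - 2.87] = -2.32000000000000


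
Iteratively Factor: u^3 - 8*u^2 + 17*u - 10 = (u - 1)*(u^2 - 7*u + 10) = (u - 5)*(u - 1)*(u - 2)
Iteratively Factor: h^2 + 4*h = (h)*(h + 4)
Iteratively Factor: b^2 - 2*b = (b - 2)*(b)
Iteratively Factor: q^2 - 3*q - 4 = (q + 1)*(q - 4)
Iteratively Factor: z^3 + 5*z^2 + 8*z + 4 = (z + 2)*(z^2 + 3*z + 2) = (z + 2)^2*(z + 1)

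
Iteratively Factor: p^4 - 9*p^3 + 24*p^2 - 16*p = (p)*(p^3 - 9*p^2 + 24*p - 16) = p*(p - 1)*(p^2 - 8*p + 16) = p*(p - 4)*(p - 1)*(p - 4)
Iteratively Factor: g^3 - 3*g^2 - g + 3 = (g - 3)*(g^2 - 1) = (g - 3)*(g - 1)*(g + 1)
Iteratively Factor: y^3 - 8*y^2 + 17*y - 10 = (y - 5)*(y^2 - 3*y + 2) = (y - 5)*(y - 2)*(y - 1)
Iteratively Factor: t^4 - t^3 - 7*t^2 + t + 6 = (t - 1)*(t^3 - 7*t - 6) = (t - 3)*(t - 1)*(t^2 + 3*t + 2) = (t - 3)*(t - 1)*(t + 2)*(t + 1)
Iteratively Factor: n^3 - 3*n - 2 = (n + 1)*(n^2 - n - 2) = (n + 1)^2*(n - 2)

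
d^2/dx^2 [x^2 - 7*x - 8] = 2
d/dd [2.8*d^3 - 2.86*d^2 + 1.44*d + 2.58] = 8.4*d^2 - 5.72*d + 1.44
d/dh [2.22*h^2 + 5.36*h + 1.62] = 4.44*h + 5.36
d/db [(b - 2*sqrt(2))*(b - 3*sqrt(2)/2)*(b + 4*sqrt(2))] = 3*b^2 + sqrt(2)*b - 22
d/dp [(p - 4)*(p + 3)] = 2*p - 1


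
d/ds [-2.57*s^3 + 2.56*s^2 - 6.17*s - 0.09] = -7.71*s^2 + 5.12*s - 6.17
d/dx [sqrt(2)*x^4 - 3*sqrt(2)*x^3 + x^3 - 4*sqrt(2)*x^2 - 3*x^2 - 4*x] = 4*sqrt(2)*x^3 - 9*sqrt(2)*x^2 + 3*x^2 - 8*sqrt(2)*x - 6*x - 4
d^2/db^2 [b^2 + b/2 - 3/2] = 2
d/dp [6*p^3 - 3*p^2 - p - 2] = 18*p^2 - 6*p - 1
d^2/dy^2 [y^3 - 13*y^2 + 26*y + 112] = 6*y - 26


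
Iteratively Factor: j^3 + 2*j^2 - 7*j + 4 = (j + 4)*(j^2 - 2*j + 1) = (j - 1)*(j + 4)*(j - 1)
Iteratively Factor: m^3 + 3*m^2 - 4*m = (m + 4)*(m^2 - m) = m*(m + 4)*(m - 1)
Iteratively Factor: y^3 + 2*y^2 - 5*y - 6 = (y + 3)*(y^2 - y - 2) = (y + 1)*(y + 3)*(y - 2)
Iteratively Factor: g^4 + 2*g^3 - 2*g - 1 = (g + 1)*(g^3 + g^2 - g - 1) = (g + 1)^2*(g^2 - 1) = (g + 1)^3*(g - 1)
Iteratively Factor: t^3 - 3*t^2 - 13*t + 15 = (t + 3)*(t^2 - 6*t + 5) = (t - 5)*(t + 3)*(t - 1)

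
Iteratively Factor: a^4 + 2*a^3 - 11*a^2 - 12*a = (a + 1)*(a^3 + a^2 - 12*a) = (a + 1)*(a + 4)*(a^2 - 3*a) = (a - 3)*(a + 1)*(a + 4)*(a)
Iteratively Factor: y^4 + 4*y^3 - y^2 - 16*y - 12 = (y + 3)*(y^3 + y^2 - 4*y - 4) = (y + 1)*(y + 3)*(y^2 - 4) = (y - 2)*(y + 1)*(y + 3)*(y + 2)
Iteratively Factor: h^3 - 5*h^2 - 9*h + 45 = (h - 3)*(h^2 - 2*h - 15) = (h - 3)*(h + 3)*(h - 5)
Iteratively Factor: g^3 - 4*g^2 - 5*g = (g + 1)*(g^2 - 5*g) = g*(g + 1)*(g - 5)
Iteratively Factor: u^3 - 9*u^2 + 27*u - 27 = (u - 3)*(u^2 - 6*u + 9) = (u - 3)^2*(u - 3)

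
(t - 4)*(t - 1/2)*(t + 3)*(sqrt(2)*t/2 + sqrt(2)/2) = sqrt(2)*t^4/2 - sqrt(2)*t^3/4 - 13*sqrt(2)*t^2/2 - 11*sqrt(2)*t/4 + 3*sqrt(2)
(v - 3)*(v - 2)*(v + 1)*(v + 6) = v^4 + 2*v^3 - 23*v^2 + 12*v + 36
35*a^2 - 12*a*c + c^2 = (-7*a + c)*(-5*a + c)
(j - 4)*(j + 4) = j^2 - 16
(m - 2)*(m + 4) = m^2 + 2*m - 8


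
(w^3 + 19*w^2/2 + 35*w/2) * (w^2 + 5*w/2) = w^5 + 12*w^4 + 165*w^3/4 + 175*w^2/4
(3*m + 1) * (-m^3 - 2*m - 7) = -3*m^4 - m^3 - 6*m^2 - 23*m - 7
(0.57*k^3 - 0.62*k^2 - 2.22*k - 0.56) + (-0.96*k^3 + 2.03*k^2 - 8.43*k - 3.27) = -0.39*k^3 + 1.41*k^2 - 10.65*k - 3.83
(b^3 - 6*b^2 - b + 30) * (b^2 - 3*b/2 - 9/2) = b^5 - 15*b^4/2 + 7*b^3/2 + 117*b^2/2 - 81*b/2 - 135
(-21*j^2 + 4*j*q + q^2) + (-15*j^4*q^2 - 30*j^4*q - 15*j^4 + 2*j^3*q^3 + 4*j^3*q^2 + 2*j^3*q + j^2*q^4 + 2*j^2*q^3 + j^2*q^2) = -15*j^4*q^2 - 30*j^4*q - 15*j^4 + 2*j^3*q^3 + 4*j^3*q^2 + 2*j^3*q + j^2*q^4 + 2*j^2*q^3 + j^2*q^2 - 21*j^2 + 4*j*q + q^2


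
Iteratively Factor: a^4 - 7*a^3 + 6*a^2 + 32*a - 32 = (a - 1)*(a^3 - 6*a^2 + 32) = (a - 4)*(a - 1)*(a^2 - 2*a - 8) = (a - 4)^2*(a - 1)*(a + 2)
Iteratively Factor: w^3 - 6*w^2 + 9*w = (w - 3)*(w^2 - 3*w) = (w - 3)^2*(w)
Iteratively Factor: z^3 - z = (z - 1)*(z^2 + z) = z*(z - 1)*(z + 1)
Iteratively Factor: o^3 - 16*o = (o - 4)*(o^2 + 4*o) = o*(o - 4)*(o + 4)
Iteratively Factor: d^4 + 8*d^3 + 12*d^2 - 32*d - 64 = (d + 4)*(d^3 + 4*d^2 - 4*d - 16) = (d + 4)^2*(d^2 - 4) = (d + 2)*(d + 4)^2*(d - 2)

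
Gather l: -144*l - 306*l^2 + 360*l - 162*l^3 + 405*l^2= -162*l^3 + 99*l^2 + 216*l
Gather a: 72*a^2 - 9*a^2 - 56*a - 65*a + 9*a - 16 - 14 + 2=63*a^2 - 112*a - 28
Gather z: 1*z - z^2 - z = -z^2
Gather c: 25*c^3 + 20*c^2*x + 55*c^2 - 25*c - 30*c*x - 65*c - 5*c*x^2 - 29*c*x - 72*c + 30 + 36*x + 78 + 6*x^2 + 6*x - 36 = 25*c^3 + c^2*(20*x + 55) + c*(-5*x^2 - 59*x - 162) + 6*x^2 + 42*x + 72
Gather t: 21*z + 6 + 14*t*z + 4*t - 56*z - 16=t*(14*z + 4) - 35*z - 10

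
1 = 1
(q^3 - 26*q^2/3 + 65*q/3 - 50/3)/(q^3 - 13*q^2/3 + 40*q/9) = 3*(q^2 - 7*q + 10)/(q*(3*q - 8))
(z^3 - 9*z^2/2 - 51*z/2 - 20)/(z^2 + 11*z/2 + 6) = (2*z^3 - 9*z^2 - 51*z - 40)/(2*z^2 + 11*z + 12)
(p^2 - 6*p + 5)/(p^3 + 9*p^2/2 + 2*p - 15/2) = 2*(p - 5)/(2*p^2 + 11*p + 15)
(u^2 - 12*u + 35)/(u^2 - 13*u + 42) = (u - 5)/(u - 6)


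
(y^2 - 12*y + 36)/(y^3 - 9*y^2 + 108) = 1/(y + 3)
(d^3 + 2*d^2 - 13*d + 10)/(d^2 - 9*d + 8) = (d^2 + 3*d - 10)/(d - 8)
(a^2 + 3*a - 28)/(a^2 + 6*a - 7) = (a - 4)/(a - 1)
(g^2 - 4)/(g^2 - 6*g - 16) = (g - 2)/(g - 8)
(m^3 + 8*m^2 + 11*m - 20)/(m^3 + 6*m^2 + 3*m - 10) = (m + 4)/(m + 2)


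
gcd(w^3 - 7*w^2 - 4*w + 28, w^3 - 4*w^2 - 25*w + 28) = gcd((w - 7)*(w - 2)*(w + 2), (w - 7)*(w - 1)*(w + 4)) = w - 7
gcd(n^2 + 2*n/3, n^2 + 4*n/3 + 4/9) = n + 2/3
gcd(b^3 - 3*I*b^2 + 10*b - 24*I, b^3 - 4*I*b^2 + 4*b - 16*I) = b^2 - 6*I*b - 8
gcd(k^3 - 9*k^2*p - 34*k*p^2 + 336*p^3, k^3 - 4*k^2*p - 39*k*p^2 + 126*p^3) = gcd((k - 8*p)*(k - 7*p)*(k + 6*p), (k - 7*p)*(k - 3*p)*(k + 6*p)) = -k^2 + k*p + 42*p^2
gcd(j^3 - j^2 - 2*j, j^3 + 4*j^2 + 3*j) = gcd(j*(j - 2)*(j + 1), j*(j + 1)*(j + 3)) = j^2 + j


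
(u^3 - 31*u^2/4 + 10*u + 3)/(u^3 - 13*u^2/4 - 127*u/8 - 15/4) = 2*(u - 2)/(2*u + 5)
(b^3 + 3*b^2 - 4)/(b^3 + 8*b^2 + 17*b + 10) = (b^2 + b - 2)/(b^2 + 6*b + 5)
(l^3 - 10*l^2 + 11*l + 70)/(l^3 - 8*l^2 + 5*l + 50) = (l - 7)/(l - 5)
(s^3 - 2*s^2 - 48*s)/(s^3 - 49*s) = (s^2 - 2*s - 48)/(s^2 - 49)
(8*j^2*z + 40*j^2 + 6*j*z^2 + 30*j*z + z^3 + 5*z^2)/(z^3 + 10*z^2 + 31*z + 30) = (8*j^2 + 6*j*z + z^2)/(z^2 + 5*z + 6)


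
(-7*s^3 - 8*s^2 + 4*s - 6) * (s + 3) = -7*s^4 - 29*s^3 - 20*s^2 + 6*s - 18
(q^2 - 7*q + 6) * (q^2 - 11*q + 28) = q^4 - 18*q^3 + 111*q^2 - 262*q + 168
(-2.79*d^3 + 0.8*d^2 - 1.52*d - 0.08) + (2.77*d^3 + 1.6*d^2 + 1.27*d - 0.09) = -0.02*d^3 + 2.4*d^2 - 0.25*d - 0.17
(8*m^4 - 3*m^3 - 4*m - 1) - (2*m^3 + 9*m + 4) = 8*m^4 - 5*m^3 - 13*m - 5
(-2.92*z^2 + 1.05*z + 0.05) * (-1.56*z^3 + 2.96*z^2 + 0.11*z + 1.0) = 4.5552*z^5 - 10.2812*z^4 + 2.7088*z^3 - 2.6565*z^2 + 1.0555*z + 0.05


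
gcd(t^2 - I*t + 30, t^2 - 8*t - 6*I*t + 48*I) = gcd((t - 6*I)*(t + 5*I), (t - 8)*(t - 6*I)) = t - 6*I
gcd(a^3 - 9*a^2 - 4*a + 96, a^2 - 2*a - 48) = a - 8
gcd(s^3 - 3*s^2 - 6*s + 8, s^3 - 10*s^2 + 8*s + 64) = s^2 - 2*s - 8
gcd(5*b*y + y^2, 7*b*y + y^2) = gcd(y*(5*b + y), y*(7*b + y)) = y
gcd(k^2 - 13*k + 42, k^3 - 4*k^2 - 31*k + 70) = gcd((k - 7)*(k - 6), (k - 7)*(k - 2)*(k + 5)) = k - 7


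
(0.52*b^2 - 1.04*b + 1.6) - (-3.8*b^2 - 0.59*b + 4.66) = 4.32*b^2 - 0.45*b - 3.06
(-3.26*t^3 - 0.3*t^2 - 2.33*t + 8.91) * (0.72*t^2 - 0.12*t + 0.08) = -2.3472*t^5 + 0.1752*t^4 - 1.9024*t^3 + 6.6708*t^2 - 1.2556*t + 0.7128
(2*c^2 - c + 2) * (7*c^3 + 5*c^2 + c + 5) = 14*c^5 + 3*c^4 + 11*c^3 + 19*c^2 - 3*c + 10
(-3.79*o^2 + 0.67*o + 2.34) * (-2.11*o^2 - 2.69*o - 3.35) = 7.9969*o^4 + 8.7814*o^3 + 5.9568*o^2 - 8.5391*o - 7.839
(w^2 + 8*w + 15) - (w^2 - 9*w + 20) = 17*w - 5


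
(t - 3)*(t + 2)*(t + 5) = t^3 + 4*t^2 - 11*t - 30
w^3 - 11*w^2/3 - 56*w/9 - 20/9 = (w - 5)*(w + 2/3)^2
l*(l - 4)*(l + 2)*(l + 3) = l^4 + l^3 - 14*l^2 - 24*l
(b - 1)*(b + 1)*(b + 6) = b^3 + 6*b^2 - b - 6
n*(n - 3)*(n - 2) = n^3 - 5*n^2 + 6*n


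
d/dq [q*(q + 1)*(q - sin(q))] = -q*(q + 1)*(cos(q) - 1) + q*(q - sin(q)) + (q + 1)*(q - sin(q))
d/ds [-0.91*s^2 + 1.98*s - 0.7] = 1.98 - 1.82*s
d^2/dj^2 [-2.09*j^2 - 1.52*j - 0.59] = -4.18000000000000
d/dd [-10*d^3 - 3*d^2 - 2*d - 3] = -30*d^2 - 6*d - 2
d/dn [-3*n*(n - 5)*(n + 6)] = -9*n^2 - 6*n + 90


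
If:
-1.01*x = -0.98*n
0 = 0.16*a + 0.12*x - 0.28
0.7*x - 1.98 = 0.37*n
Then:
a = -2.91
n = 6.40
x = 6.21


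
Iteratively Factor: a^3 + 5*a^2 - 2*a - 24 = (a - 2)*(a^2 + 7*a + 12) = (a - 2)*(a + 4)*(a + 3)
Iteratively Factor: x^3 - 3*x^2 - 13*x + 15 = (x + 3)*(x^2 - 6*x + 5) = (x - 5)*(x + 3)*(x - 1)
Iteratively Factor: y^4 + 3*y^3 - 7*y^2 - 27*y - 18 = (y - 3)*(y^3 + 6*y^2 + 11*y + 6) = (y - 3)*(y + 1)*(y^2 + 5*y + 6) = (y - 3)*(y + 1)*(y + 2)*(y + 3)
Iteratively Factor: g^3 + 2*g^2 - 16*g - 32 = (g + 4)*(g^2 - 2*g - 8) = (g + 2)*(g + 4)*(g - 4)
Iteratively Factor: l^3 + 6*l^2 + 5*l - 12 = (l + 3)*(l^2 + 3*l - 4) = (l + 3)*(l + 4)*(l - 1)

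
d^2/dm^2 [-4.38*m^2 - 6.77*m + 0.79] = -8.76000000000000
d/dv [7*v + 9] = 7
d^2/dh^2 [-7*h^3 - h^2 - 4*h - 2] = -42*h - 2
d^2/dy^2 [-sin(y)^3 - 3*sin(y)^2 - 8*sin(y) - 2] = 9*sin(y)^3 + 12*sin(y)^2 + 2*sin(y) - 6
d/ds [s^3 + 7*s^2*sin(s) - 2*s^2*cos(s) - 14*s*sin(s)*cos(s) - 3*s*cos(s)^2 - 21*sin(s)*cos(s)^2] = 2*s^2*sin(s) + 7*s^2*cos(s) + 3*s^2 + 14*s*sin(s) + 3*s*sin(2*s) - 4*s*cos(s) - 14*s*cos(2*s) - 7*sin(2*s) - 21*cos(s)/4 - 3*cos(2*s)/2 - 63*cos(3*s)/4 - 3/2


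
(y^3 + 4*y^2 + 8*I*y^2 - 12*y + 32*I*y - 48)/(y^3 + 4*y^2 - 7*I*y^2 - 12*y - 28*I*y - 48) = (y^2 + 8*I*y - 12)/(y^2 - 7*I*y - 12)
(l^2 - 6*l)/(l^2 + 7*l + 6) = l*(l - 6)/(l^2 + 7*l + 6)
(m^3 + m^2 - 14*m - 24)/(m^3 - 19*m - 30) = (m - 4)/(m - 5)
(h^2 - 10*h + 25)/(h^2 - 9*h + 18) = (h^2 - 10*h + 25)/(h^2 - 9*h + 18)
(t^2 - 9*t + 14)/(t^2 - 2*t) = (t - 7)/t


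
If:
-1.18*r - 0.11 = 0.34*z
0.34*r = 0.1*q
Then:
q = -0.979661016949153*z - 0.316949152542373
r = -0.288135593220339*z - 0.0932203389830508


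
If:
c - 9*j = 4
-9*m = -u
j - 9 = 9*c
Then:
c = -17/16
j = -9/16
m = u/9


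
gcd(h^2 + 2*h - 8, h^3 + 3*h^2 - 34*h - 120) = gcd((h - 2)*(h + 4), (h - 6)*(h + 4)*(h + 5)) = h + 4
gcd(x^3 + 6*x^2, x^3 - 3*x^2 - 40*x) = x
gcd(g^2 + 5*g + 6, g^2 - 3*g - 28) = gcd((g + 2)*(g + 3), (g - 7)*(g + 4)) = 1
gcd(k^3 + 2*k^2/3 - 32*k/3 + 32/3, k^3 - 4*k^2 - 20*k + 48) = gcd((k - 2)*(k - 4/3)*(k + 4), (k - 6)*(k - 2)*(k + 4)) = k^2 + 2*k - 8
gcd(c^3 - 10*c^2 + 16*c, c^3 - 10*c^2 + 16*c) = c^3 - 10*c^2 + 16*c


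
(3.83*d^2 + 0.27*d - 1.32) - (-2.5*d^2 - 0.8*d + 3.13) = 6.33*d^2 + 1.07*d - 4.45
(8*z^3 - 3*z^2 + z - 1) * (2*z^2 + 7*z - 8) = 16*z^5 + 50*z^4 - 83*z^3 + 29*z^2 - 15*z + 8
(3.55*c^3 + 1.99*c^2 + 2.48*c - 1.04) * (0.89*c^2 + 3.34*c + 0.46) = 3.1595*c^5 + 13.6281*c^4 + 10.4868*c^3 + 8.273*c^2 - 2.3328*c - 0.4784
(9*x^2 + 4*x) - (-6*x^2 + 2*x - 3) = 15*x^2 + 2*x + 3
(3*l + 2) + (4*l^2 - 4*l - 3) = 4*l^2 - l - 1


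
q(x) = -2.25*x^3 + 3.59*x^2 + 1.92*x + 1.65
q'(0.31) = 3.50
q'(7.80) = -352.75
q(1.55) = 4.87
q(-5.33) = 434.10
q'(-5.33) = -228.11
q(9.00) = -1330.53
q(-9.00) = 1915.41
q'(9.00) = -480.21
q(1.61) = 4.66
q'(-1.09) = -13.93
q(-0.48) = 1.80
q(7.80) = -832.70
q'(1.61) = -4.02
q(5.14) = -199.18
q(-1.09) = 6.74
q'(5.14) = -139.51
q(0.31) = 2.52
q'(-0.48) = -3.08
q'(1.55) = -3.17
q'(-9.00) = -609.45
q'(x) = -6.75*x^2 + 7.18*x + 1.92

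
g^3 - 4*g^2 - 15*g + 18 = (g - 6)*(g - 1)*(g + 3)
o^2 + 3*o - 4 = (o - 1)*(o + 4)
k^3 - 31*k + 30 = (k - 5)*(k - 1)*(k + 6)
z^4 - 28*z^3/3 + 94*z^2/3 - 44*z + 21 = (z - 3)^2*(z - 7/3)*(z - 1)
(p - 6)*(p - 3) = p^2 - 9*p + 18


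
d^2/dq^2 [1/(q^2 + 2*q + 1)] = 6/(q^4 + 4*q^3 + 6*q^2 + 4*q + 1)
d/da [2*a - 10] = 2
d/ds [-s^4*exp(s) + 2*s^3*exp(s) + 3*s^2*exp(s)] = s*(-s^3 - 2*s^2 + 9*s + 6)*exp(s)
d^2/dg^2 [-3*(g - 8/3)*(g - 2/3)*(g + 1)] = 14 - 18*g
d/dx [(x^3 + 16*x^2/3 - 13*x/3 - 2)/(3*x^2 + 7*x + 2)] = (x^2 + 4*x + 16)/(3*(x^2 + 4*x + 4))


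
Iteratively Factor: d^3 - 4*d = (d - 2)*(d^2 + 2*d) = (d - 2)*(d + 2)*(d)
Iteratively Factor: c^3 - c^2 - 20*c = (c + 4)*(c^2 - 5*c) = (c - 5)*(c + 4)*(c)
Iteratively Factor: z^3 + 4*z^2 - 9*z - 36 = (z + 3)*(z^2 + z - 12) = (z + 3)*(z + 4)*(z - 3)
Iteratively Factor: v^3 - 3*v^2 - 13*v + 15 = (v + 3)*(v^2 - 6*v + 5) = (v - 5)*(v + 3)*(v - 1)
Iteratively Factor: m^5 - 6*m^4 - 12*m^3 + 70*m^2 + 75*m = (m - 5)*(m^4 - m^3 - 17*m^2 - 15*m) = (m - 5)*(m + 1)*(m^3 - 2*m^2 - 15*m) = m*(m - 5)*(m + 1)*(m^2 - 2*m - 15) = m*(m - 5)^2*(m + 1)*(m + 3)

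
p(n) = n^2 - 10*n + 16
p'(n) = 2*n - 10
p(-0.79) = 24.52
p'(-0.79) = -11.58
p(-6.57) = 124.86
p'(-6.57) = -23.14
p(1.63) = 2.36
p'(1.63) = -6.74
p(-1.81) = 37.38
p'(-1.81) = -13.62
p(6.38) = -7.10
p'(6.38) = 2.76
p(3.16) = -5.61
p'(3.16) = -3.68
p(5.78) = -8.39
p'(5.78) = 1.56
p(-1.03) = 27.36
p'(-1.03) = -12.06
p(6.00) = -8.00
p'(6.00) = 2.00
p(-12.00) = 280.00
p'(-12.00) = -34.00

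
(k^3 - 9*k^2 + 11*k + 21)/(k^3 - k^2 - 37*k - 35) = (k - 3)/(k + 5)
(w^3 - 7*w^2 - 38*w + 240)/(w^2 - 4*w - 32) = (w^2 + w - 30)/(w + 4)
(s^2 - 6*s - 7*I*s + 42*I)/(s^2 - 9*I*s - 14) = (s - 6)/(s - 2*I)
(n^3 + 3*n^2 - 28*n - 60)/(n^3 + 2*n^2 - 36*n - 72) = (n - 5)/(n - 6)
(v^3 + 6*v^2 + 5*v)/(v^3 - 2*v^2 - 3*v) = (v + 5)/(v - 3)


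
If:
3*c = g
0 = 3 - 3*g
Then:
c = 1/3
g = 1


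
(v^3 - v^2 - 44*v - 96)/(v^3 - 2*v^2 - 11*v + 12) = (v^2 - 4*v - 32)/(v^2 - 5*v + 4)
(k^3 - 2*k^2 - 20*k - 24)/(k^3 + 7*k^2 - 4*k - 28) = (k^2 - 4*k - 12)/(k^2 + 5*k - 14)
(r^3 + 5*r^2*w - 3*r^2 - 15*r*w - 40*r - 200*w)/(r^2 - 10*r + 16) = (r^2 + 5*r*w + 5*r + 25*w)/(r - 2)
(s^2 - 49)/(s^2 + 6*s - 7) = (s - 7)/(s - 1)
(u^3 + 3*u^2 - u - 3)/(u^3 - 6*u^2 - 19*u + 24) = (u + 1)/(u - 8)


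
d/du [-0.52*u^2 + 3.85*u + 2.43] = 3.85 - 1.04*u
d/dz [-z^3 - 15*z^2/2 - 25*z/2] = -3*z^2 - 15*z - 25/2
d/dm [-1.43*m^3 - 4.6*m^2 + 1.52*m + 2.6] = -4.29*m^2 - 9.2*m + 1.52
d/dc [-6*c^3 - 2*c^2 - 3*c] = -18*c^2 - 4*c - 3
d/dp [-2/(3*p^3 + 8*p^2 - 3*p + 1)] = 2*(9*p^2 + 16*p - 3)/(3*p^3 + 8*p^2 - 3*p + 1)^2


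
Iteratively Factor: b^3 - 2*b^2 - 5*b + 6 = (b + 2)*(b^2 - 4*b + 3) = (b - 1)*(b + 2)*(b - 3)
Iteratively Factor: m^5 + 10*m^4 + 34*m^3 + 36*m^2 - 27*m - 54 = (m + 2)*(m^4 + 8*m^3 + 18*m^2 - 27) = (m + 2)*(m + 3)*(m^3 + 5*m^2 + 3*m - 9) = (m + 2)*(m + 3)^2*(m^2 + 2*m - 3) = (m + 2)*(m + 3)^3*(m - 1)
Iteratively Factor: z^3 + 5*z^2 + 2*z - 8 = (z + 2)*(z^2 + 3*z - 4) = (z + 2)*(z + 4)*(z - 1)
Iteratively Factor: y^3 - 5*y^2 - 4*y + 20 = (y + 2)*(y^2 - 7*y + 10) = (y - 5)*(y + 2)*(y - 2)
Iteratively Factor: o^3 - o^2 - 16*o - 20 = (o - 5)*(o^2 + 4*o + 4) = (o - 5)*(o + 2)*(o + 2)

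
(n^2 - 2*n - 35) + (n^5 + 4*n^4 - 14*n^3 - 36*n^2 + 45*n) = n^5 + 4*n^4 - 14*n^3 - 35*n^2 + 43*n - 35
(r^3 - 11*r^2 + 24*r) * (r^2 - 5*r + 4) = r^5 - 16*r^4 + 83*r^3 - 164*r^2 + 96*r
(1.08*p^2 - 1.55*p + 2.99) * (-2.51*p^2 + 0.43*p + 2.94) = -2.7108*p^4 + 4.3549*p^3 - 4.9962*p^2 - 3.2713*p + 8.7906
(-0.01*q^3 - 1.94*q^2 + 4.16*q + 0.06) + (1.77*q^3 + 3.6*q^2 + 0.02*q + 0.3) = 1.76*q^3 + 1.66*q^2 + 4.18*q + 0.36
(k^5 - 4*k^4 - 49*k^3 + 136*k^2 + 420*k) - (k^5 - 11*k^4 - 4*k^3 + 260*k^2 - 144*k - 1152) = 7*k^4 - 45*k^3 - 124*k^2 + 564*k + 1152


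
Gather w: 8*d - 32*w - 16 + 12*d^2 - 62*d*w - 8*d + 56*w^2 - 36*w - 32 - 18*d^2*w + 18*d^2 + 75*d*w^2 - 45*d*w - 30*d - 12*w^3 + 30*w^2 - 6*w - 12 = 30*d^2 - 30*d - 12*w^3 + w^2*(75*d + 86) + w*(-18*d^2 - 107*d - 74) - 60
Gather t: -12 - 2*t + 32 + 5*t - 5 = 3*t + 15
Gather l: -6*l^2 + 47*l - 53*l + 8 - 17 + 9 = -6*l^2 - 6*l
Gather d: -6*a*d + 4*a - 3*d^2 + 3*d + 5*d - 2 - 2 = 4*a - 3*d^2 + d*(8 - 6*a) - 4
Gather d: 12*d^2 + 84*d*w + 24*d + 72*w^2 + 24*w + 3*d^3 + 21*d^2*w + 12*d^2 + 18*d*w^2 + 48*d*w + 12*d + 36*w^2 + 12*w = 3*d^3 + d^2*(21*w + 24) + d*(18*w^2 + 132*w + 36) + 108*w^2 + 36*w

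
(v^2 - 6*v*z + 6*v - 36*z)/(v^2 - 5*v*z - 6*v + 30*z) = (v^2 - 6*v*z + 6*v - 36*z)/(v^2 - 5*v*z - 6*v + 30*z)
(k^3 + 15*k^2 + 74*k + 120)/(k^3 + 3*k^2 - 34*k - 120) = (k + 6)/(k - 6)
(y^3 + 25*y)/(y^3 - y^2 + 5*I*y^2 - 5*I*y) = (y - 5*I)/(y - 1)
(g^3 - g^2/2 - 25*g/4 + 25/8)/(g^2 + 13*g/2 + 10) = (g^2 - 3*g + 5/4)/(g + 4)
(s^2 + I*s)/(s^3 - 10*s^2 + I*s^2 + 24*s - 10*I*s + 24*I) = s/(s^2 - 10*s + 24)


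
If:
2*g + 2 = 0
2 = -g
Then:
No Solution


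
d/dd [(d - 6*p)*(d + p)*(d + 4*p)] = 3*d^2 - 2*d*p - 26*p^2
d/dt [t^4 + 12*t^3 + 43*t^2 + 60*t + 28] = 4*t^3 + 36*t^2 + 86*t + 60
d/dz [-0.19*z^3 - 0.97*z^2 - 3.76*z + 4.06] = -0.57*z^2 - 1.94*z - 3.76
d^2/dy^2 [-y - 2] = 0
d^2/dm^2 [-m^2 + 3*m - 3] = -2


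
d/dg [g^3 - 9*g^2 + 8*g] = 3*g^2 - 18*g + 8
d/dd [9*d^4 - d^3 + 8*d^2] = d*(36*d^2 - 3*d + 16)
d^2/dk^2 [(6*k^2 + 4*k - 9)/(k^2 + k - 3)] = 2*(-2*k^3 + 27*k^2 + 9*k + 30)/(k^6 + 3*k^5 - 6*k^4 - 17*k^3 + 18*k^2 + 27*k - 27)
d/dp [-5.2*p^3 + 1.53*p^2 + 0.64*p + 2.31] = -15.6*p^2 + 3.06*p + 0.64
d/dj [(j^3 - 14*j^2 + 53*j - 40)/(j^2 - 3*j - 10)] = (j^2 + 4*j - 26)/(j^2 + 4*j + 4)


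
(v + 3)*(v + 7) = v^2 + 10*v + 21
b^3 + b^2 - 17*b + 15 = (b - 3)*(b - 1)*(b + 5)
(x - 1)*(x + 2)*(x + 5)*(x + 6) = x^4 + 12*x^3 + 39*x^2 + 8*x - 60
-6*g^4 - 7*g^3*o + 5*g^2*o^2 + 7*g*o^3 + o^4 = (-g + o)*(g + o)^2*(6*g + o)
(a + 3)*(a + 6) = a^2 + 9*a + 18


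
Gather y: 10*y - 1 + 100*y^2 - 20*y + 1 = 100*y^2 - 10*y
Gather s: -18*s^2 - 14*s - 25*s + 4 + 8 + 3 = -18*s^2 - 39*s + 15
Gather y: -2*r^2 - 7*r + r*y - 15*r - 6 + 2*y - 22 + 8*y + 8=-2*r^2 - 22*r + y*(r + 10) - 20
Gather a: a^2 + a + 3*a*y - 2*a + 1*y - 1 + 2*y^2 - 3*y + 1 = a^2 + a*(3*y - 1) + 2*y^2 - 2*y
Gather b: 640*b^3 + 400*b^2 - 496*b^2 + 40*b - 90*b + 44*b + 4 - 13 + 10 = 640*b^3 - 96*b^2 - 6*b + 1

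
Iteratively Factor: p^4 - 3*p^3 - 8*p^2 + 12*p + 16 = (p + 2)*(p^3 - 5*p^2 + 2*p + 8) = (p + 1)*(p + 2)*(p^2 - 6*p + 8) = (p - 2)*(p + 1)*(p + 2)*(p - 4)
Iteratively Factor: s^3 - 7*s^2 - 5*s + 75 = (s - 5)*(s^2 - 2*s - 15) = (s - 5)*(s + 3)*(s - 5)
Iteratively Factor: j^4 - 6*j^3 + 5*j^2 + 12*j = (j - 3)*(j^3 - 3*j^2 - 4*j) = (j - 3)*(j + 1)*(j^2 - 4*j) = (j - 4)*(j - 3)*(j + 1)*(j)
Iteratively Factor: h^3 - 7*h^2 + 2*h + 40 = (h - 4)*(h^2 - 3*h - 10) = (h - 4)*(h + 2)*(h - 5)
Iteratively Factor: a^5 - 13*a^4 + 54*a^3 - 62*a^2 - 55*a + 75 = (a - 1)*(a^4 - 12*a^3 + 42*a^2 - 20*a - 75) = (a - 3)*(a - 1)*(a^3 - 9*a^2 + 15*a + 25) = (a - 5)*(a - 3)*(a - 1)*(a^2 - 4*a - 5) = (a - 5)^2*(a - 3)*(a - 1)*(a + 1)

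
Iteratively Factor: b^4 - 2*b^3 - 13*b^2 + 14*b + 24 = (b + 1)*(b^3 - 3*b^2 - 10*b + 24) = (b + 1)*(b + 3)*(b^2 - 6*b + 8) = (b - 4)*(b + 1)*(b + 3)*(b - 2)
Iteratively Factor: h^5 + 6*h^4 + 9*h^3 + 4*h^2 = (h)*(h^4 + 6*h^3 + 9*h^2 + 4*h) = h*(h + 1)*(h^3 + 5*h^2 + 4*h) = h*(h + 1)*(h + 4)*(h^2 + h) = h*(h + 1)^2*(h + 4)*(h)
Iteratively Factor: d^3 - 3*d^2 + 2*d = (d)*(d^2 - 3*d + 2) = d*(d - 1)*(d - 2)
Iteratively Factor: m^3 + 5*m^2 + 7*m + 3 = (m + 1)*(m^2 + 4*m + 3) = (m + 1)*(m + 3)*(m + 1)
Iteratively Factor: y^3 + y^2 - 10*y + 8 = (y - 2)*(y^2 + 3*y - 4) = (y - 2)*(y - 1)*(y + 4)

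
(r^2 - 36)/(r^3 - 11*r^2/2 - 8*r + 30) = 2*(r + 6)/(2*r^2 + r - 10)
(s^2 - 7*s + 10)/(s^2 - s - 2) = (s - 5)/(s + 1)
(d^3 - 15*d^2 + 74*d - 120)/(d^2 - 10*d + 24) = d - 5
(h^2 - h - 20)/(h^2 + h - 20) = (h^2 - h - 20)/(h^2 + h - 20)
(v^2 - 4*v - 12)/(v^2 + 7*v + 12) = (v^2 - 4*v - 12)/(v^2 + 7*v + 12)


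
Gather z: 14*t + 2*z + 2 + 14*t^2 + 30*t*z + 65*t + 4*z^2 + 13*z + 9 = 14*t^2 + 79*t + 4*z^2 + z*(30*t + 15) + 11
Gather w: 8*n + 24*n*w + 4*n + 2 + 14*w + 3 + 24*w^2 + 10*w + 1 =12*n + 24*w^2 + w*(24*n + 24) + 6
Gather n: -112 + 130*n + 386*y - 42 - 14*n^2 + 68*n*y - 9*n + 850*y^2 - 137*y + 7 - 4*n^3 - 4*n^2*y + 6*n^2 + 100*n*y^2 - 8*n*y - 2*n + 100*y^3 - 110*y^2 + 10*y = -4*n^3 + n^2*(-4*y - 8) + n*(100*y^2 + 60*y + 119) + 100*y^3 + 740*y^2 + 259*y - 147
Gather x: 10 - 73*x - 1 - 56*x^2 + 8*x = -56*x^2 - 65*x + 9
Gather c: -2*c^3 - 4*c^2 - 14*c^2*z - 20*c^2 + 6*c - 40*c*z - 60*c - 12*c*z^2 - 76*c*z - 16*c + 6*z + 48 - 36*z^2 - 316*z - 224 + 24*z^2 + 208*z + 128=-2*c^3 + c^2*(-14*z - 24) + c*(-12*z^2 - 116*z - 70) - 12*z^2 - 102*z - 48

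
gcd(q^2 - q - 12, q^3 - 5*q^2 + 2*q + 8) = q - 4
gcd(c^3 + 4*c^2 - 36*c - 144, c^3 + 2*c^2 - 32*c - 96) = c^2 - 2*c - 24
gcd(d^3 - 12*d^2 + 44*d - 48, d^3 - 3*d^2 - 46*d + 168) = d^2 - 10*d + 24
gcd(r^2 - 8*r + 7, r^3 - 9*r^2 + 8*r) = r - 1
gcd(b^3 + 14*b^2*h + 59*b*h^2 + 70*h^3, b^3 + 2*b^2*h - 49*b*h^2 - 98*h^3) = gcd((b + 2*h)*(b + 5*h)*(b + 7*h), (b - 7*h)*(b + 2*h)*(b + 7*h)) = b^2 + 9*b*h + 14*h^2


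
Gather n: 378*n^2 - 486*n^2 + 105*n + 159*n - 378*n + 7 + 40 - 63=-108*n^2 - 114*n - 16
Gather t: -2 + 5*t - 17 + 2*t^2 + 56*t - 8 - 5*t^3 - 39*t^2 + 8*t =-5*t^3 - 37*t^2 + 69*t - 27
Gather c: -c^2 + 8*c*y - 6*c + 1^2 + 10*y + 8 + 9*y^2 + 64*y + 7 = -c^2 + c*(8*y - 6) + 9*y^2 + 74*y + 16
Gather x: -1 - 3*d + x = -3*d + x - 1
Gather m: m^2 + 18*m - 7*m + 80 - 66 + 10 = m^2 + 11*m + 24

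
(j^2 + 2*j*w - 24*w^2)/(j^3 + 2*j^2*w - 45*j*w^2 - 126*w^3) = (-j + 4*w)/(-j^2 + 4*j*w + 21*w^2)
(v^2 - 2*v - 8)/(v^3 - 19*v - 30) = (v - 4)/(v^2 - 2*v - 15)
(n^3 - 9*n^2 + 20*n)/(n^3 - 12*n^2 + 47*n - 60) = n/(n - 3)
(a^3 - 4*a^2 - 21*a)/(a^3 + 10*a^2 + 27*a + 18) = a*(a - 7)/(a^2 + 7*a + 6)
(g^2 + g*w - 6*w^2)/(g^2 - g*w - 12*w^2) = (-g + 2*w)/(-g + 4*w)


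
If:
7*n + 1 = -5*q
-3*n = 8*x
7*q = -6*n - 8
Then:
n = 33/19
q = -50/19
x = -99/152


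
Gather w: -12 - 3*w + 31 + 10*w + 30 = 7*w + 49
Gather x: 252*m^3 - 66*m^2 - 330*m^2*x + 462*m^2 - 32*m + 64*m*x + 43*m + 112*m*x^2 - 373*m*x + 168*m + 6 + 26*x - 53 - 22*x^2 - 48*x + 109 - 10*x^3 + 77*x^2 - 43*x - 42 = 252*m^3 + 396*m^2 + 179*m - 10*x^3 + x^2*(112*m + 55) + x*(-330*m^2 - 309*m - 65) + 20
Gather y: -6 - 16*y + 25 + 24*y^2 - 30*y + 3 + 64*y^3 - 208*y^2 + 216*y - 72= 64*y^3 - 184*y^2 + 170*y - 50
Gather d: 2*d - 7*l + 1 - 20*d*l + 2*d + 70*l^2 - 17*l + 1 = d*(4 - 20*l) + 70*l^2 - 24*l + 2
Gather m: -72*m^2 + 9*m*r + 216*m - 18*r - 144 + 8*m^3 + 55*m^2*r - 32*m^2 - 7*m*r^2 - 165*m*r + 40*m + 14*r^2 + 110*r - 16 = 8*m^3 + m^2*(55*r - 104) + m*(-7*r^2 - 156*r + 256) + 14*r^2 + 92*r - 160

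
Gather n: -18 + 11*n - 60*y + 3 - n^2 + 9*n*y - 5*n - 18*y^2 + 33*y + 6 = -n^2 + n*(9*y + 6) - 18*y^2 - 27*y - 9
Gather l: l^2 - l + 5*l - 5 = l^2 + 4*l - 5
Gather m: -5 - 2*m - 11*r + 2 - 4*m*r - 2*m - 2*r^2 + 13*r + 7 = m*(-4*r - 4) - 2*r^2 + 2*r + 4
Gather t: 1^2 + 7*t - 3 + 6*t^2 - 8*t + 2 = 6*t^2 - t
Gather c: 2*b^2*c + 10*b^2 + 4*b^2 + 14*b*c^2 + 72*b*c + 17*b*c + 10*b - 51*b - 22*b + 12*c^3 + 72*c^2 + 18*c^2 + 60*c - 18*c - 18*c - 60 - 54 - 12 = 14*b^2 - 63*b + 12*c^3 + c^2*(14*b + 90) + c*(2*b^2 + 89*b + 24) - 126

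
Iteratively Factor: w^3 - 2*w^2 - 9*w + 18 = (w + 3)*(w^2 - 5*w + 6) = (w - 2)*(w + 3)*(w - 3)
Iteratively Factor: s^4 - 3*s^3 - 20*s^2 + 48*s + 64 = (s + 4)*(s^3 - 7*s^2 + 8*s + 16) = (s - 4)*(s + 4)*(s^2 - 3*s - 4) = (s - 4)*(s + 1)*(s + 4)*(s - 4)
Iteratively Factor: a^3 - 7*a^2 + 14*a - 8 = (a - 1)*(a^2 - 6*a + 8) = (a - 4)*(a - 1)*(a - 2)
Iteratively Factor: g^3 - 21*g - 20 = (g - 5)*(g^2 + 5*g + 4) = (g - 5)*(g + 1)*(g + 4)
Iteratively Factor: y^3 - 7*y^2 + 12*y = (y - 3)*(y^2 - 4*y) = y*(y - 3)*(y - 4)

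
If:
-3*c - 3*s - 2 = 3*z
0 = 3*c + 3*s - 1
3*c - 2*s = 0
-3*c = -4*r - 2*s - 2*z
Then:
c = 2/15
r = 1/2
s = 1/5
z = -1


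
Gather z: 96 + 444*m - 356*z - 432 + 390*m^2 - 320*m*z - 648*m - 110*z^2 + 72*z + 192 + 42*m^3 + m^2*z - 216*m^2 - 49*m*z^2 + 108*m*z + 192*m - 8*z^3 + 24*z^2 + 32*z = 42*m^3 + 174*m^2 - 12*m - 8*z^3 + z^2*(-49*m - 86) + z*(m^2 - 212*m - 252) - 144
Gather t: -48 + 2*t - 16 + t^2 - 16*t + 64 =t^2 - 14*t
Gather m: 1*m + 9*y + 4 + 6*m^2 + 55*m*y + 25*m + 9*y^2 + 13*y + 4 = 6*m^2 + m*(55*y + 26) + 9*y^2 + 22*y + 8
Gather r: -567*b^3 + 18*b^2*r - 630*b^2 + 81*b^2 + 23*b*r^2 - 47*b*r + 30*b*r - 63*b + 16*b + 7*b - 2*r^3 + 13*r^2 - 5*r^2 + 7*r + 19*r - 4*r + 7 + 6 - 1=-567*b^3 - 549*b^2 - 40*b - 2*r^3 + r^2*(23*b + 8) + r*(18*b^2 - 17*b + 22) + 12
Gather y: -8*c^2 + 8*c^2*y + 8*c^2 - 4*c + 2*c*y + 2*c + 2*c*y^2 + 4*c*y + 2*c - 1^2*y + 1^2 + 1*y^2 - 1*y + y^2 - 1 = y^2*(2*c + 2) + y*(8*c^2 + 6*c - 2)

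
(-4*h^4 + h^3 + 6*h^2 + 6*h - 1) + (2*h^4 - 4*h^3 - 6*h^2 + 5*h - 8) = -2*h^4 - 3*h^3 + 11*h - 9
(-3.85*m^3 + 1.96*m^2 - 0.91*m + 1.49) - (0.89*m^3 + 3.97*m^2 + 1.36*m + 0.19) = -4.74*m^3 - 2.01*m^2 - 2.27*m + 1.3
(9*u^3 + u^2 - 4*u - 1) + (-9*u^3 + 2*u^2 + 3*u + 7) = 3*u^2 - u + 6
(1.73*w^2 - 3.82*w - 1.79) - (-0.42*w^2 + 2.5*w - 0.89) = 2.15*w^2 - 6.32*w - 0.9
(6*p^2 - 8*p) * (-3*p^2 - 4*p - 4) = -18*p^4 + 8*p^2 + 32*p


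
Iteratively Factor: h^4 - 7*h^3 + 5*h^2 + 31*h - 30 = (h - 1)*(h^3 - 6*h^2 - h + 30) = (h - 1)*(h + 2)*(h^2 - 8*h + 15) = (h - 5)*(h - 1)*(h + 2)*(h - 3)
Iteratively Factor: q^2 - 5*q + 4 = (q - 4)*(q - 1)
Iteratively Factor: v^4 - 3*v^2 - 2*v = (v + 1)*(v^3 - v^2 - 2*v) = (v - 2)*(v + 1)*(v^2 + v) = v*(v - 2)*(v + 1)*(v + 1)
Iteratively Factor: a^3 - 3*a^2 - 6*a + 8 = (a + 2)*(a^2 - 5*a + 4) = (a - 4)*(a + 2)*(a - 1)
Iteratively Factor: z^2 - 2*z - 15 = (z + 3)*(z - 5)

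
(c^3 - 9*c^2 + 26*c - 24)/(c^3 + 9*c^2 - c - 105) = (c^2 - 6*c + 8)/(c^2 + 12*c + 35)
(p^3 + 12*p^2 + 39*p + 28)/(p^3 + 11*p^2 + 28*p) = (p + 1)/p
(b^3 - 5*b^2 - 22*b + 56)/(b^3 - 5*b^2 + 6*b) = (b^2 - 3*b - 28)/(b*(b - 3))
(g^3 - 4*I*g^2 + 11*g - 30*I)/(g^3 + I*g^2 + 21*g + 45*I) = (g - 2*I)/(g + 3*I)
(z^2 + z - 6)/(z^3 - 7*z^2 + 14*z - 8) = (z + 3)/(z^2 - 5*z + 4)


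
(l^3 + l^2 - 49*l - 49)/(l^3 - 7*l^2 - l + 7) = (l + 7)/(l - 1)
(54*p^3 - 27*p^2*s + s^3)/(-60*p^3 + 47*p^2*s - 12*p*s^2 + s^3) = (-18*p^2 + 3*p*s + s^2)/(20*p^2 - 9*p*s + s^2)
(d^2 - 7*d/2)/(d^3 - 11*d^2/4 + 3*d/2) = 2*(2*d - 7)/(4*d^2 - 11*d + 6)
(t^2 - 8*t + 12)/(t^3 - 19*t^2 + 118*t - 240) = (t - 2)/(t^2 - 13*t + 40)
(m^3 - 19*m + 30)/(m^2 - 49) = (m^3 - 19*m + 30)/(m^2 - 49)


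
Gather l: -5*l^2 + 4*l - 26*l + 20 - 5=-5*l^2 - 22*l + 15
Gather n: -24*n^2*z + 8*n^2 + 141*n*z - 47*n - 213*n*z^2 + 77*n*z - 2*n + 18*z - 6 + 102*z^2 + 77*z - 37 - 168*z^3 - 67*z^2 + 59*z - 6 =n^2*(8 - 24*z) + n*(-213*z^2 + 218*z - 49) - 168*z^3 + 35*z^2 + 154*z - 49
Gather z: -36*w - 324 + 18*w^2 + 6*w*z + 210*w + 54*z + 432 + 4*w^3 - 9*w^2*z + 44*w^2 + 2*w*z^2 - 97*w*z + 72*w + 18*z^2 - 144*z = 4*w^3 + 62*w^2 + 246*w + z^2*(2*w + 18) + z*(-9*w^2 - 91*w - 90) + 108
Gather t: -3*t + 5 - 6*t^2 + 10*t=-6*t^2 + 7*t + 5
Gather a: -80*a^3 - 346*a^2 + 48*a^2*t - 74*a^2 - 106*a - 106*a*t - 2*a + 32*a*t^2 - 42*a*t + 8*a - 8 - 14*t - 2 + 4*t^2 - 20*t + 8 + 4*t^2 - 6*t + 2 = -80*a^3 + a^2*(48*t - 420) + a*(32*t^2 - 148*t - 100) + 8*t^2 - 40*t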